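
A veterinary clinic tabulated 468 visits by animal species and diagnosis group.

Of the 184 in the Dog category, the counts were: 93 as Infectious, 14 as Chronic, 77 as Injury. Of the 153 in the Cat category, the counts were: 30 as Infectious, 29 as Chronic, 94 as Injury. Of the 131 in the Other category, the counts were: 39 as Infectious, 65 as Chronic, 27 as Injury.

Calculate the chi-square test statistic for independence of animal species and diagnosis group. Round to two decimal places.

Row totals: 184, 153, 131. Column totals: 162, 108, 198. Grand total N = 468.
Expected counts (row total × column total / N):
  Dog, Infectious: 184×162/468 = 63.692
  Dog, Chronic: 184×108/468 = 42.462
  Dog, Injury: 184×198/468 = 77.846
  Cat, Infectious: 153×162/468 = 52.962
  Cat, Chronic: 153×108/468 = 35.308
  Cat, Injury: 153×198/468 = 64.731
  Other, Infectious: 131×162/468 = 45.346
  Other, Chronic: 131×108/468 = 30.231
  Other, Injury: 131×198/468 = 55.423
Contributions (O − E)²/E:
  (93 − 63.692)²/63.692 = 13.4861
  (14 − 42.462)²/42.462 = 19.0779
  (77 − 77.846)²/77.846 = 0.0092
  (30 − 52.962)²/52.962 = 9.9553
  (29 − 35.308)²/35.308 = 1.1270
  (94 − 64.731)²/64.731 = 13.2344
  (39 − 45.346)²/45.346 = 0.8881
  (65 − 30.231)²/30.231 = 39.9882
  (27 − 55.423)²/55.423 = 14.5764
χ² = 13.4861 + 19.0779 + 0.0092 + 9.9553 + 1.1270 + 13.2344 + 0.8881 + 39.9882 + 14.5764 = 112.34

112.34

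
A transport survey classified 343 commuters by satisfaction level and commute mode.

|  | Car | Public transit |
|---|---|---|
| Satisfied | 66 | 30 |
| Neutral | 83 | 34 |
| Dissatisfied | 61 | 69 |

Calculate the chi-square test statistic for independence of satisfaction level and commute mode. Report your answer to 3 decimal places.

Row totals: 96, 117, 130. Column totals: 210, 133. Grand total N = 343.
Expected counts (row total × column total / N):
  Satisfied, Car: 96×210/343 = 58.7755
  Satisfied, Public transit: 96×133/343 = 37.2245
  Neutral, Car: 117×210/343 = 71.6327
  Neutral, Public transit: 117×133/343 = 45.3673
  Dissatisfied, Car: 130×210/343 = 79.5918
  Dissatisfied, Public transit: 130×133/343 = 50.4082
Contributions (O − E)²/E:
  (66 − 58.7755)²/58.7755 = 0.8880
  (30 − 37.2245)²/37.2245 = 1.4021
  (83 − 71.6327)²/71.6327 = 1.8039
  (34 − 45.3673)²/45.3673 = 2.8482
  (61 − 79.5918)²/79.5918 = 4.3428
  (69 − 50.4082)²/50.4082 = 6.8571
χ² = 0.8880 + 1.4021 + 1.8039 + 2.8482 + 4.3428 + 6.8571 = 18.142

18.142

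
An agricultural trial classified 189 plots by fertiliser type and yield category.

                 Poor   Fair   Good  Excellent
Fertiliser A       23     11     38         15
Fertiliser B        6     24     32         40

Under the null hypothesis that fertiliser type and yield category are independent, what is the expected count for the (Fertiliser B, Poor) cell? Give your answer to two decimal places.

15.65

Row total (Fertiliser B) = 102; column total (Poor) = 29; grand total N = 189.
Expected count = (row total × column total) / N = 102 × 29 / 189 = 15.65.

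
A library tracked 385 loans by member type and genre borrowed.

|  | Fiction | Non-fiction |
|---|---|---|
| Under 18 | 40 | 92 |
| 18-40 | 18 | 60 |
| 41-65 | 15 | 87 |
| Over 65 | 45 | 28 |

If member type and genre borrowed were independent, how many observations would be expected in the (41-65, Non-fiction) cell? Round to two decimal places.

70.74

Row total (41-65) = 102; column total (Non-fiction) = 267; grand total N = 385.
Expected count = (row total × column total) / N = 102 × 267 / 385 = 70.74.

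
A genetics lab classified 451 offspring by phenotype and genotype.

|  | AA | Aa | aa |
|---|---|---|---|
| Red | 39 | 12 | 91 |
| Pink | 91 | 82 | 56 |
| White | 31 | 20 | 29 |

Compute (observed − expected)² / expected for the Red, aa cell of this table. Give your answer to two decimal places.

22.85

Row total (Red) = 142; column total (aa) = 176; N = 451.
Expected count E = 142 × 176 / 451 = 55.415.
Contribution = (O − E)²/E = (91 − 55.415)² / 55.415 = 22.85.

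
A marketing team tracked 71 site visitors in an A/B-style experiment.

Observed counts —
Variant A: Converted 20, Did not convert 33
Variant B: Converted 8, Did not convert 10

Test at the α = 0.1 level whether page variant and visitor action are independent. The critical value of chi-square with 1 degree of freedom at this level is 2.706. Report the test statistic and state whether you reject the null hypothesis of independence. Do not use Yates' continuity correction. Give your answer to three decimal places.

Row totals: 53, 18. Column totals: 28, 43. Grand total N = 71.
Expected counts (row total × column total / N):
  Variant A, Converted: 53×28/71 = 20.9014
  Variant A, Did not convert: 53×43/71 = 32.0986
  Variant B, Converted: 18×28/71 = 7.0986
  Variant B, Did not convert: 18×43/71 = 10.9014
Contributions (O − E)²/E:
  (20 − 20.9014)²/20.9014 = 0.0389
  (33 − 32.0986)²/32.0986 = 0.0253
  (8 − 7.0986)²/7.0986 = 0.1145
  (10 − 10.9014)²/10.9014 = 0.0745
χ² = 0.0389 + 0.0253 + 0.1145 + 0.0745 = 0.253
df = (2−1)(2−1) = 1. Since 0.253 < 2.706, fail to reject the null hypothesis of independence at α = 0.1.

0.253; fail to reject H₀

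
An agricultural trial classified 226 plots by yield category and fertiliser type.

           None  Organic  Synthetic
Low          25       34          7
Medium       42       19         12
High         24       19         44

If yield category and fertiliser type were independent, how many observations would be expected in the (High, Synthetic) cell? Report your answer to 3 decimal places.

Row total (High) = 87; column total (Synthetic) = 63; grand total N = 226.
Expected count = (row total × column total) / N = 87 × 63 / 226 = 24.252.

24.252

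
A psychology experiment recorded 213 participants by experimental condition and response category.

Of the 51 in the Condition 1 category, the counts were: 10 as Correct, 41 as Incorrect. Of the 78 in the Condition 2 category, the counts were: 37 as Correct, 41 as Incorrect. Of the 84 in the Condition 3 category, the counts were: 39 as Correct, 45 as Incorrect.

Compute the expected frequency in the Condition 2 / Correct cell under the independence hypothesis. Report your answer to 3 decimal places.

31.493

Row total (Condition 2) = 78; column total (Correct) = 86; grand total N = 213.
Expected count = (row total × column total) / N = 78 × 86 / 213 = 31.493.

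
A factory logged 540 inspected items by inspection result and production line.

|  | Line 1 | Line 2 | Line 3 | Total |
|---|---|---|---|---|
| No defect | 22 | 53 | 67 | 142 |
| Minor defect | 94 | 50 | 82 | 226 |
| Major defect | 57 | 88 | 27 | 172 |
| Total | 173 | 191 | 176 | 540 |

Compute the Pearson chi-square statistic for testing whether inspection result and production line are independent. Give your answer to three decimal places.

Grand total N = 540.
Expected counts (row total × column total / N):
  No defect, Line 1: 142×173/540 = 45.4926
  No defect, Line 2: 142×191/540 = 50.2259
  No defect, Line 3: 142×176/540 = 46.2815
  Minor defect, Line 1: 226×173/540 = 72.4037
  Minor defect, Line 2: 226×191/540 = 79.9370
  Minor defect, Line 3: 226×176/540 = 73.6593
  Major defect, Line 1: 172×173/540 = 55.1037
  Major defect, Line 2: 172×191/540 = 60.8370
  Major defect, Line 3: 172×176/540 = 56.0593
Contributions (O − E)²/E:
  (22 − 45.4926)²/45.4926 = 12.1317
  (53 − 50.2259)²/50.2259 = 0.1532
  (67 − 46.2815)²/46.2815 = 9.2749
  (94 − 72.4037)²/72.4037 = 6.4417
  (50 − 79.9370)²/79.9370 = 11.2116
  (82 − 73.6593)²/73.6593 = 0.9444
  (57 − 55.1037)²/55.1037 = 0.0653
  (88 − 60.8370)²/60.8370 = 12.1280
  (27 − 56.0593)²/56.0593 = 15.0634
χ² = 12.1317 + 0.1532 + 9.2749 + 6.4417 + 11.2116 + 0.9444 + 0.0653 + 12.1280 + 15.0634 = 67.414

67.414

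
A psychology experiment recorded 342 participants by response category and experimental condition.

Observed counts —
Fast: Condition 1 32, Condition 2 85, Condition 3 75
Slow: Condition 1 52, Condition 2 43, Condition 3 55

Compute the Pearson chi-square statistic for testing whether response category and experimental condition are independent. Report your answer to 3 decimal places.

Row totals: 192, 150. Column totals: 84, 128, 130. Grand total N = 342.
Expected counts (row total × column total / N):
  Fast, Condition 1: 192×84/342 = 47.1579
  Fast, Condition 2: 192×128/342 = 71.8596
  Fast, Condition 3: 192×130/342 = 72.9825
  Slow, Condition 1: 150×84/342 = 36.8421
  Slow, Condition 2: 150×128/342 = 56.1404
  Slow, Condition 3: 150×130/342 = 57.0175
Contributions (O − E)²/E:
  (32 − 47.1579)²/47.1579 = 4.8722
  (85 − 71.8596)²/71.8596 = 2.4029
  (75 − 72.9825)²/72.9825 = 0.0558
  (52 − 36.8421)²/36.8421 = 6.2364
  (43 − 56.1404)²/56.1404 = 3.0757
  (55 − 57.0175)²/57.0175 = 0.0714
χ² = 4.8722 + 2.4029 + 0.0558 + 6.2364 + 3.0757 + 0.0714 = 16.714

16.714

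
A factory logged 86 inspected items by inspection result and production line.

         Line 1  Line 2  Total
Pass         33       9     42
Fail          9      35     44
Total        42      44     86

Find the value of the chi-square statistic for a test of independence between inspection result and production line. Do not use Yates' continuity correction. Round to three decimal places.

29.047

Grand total N = 86.
Expected counts (row total × column total / N):
  Pass, Line 1: 42×42/86 = 20.51163
  Pass, Line 2: 42×44/86 = 21.48837
  Fail, Line 1: 44×42/86 = 21.48837
  Fail, Line 2: 44×44/86 = 22.51163
Contributions (O − E)²/E:
  (33 − 20.51163)²/20.51163 = 7.6035
  (9 − 21.48837)²/21.48837 = 7.2579
  (9 − 21.48837)²/21.48837 = 7.2579
  (35 − 22.51163)²/22.51163 = 6.9279
χ² = 7.6035 + 7.2579 + 7.2579 + 6.9279 = 29.047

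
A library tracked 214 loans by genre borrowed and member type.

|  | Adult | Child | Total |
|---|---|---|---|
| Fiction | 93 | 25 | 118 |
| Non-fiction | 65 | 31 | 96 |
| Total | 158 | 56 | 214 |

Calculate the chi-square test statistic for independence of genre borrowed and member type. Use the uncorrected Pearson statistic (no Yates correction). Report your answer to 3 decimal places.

Grand total N = 214.
Expected counts (row total × column total / N):
  Fiction, Adult: 118×158/214 = 87.1215
  Fiction, Child: 118×56/214 = 30.8785
  Non-fiction, Adult: 96×158/214 = 70.8785
  Non-fiction, Child: 96×56/214 = 25.1215
Contributions (O − E)²/E:
  (93 − 87.1215)²/87.1215 = 0.3967
  (25 − 30.8785)²/30.8785 = 1.1191
  (65 − 70.8785)²/70.8785 = 0.4875
  (31 − 25.1215)²/25.1215 = 1.3756
χ² = 0.3967 + 1.1191 + 0.4875 + 1.3756 = 3.379

3.379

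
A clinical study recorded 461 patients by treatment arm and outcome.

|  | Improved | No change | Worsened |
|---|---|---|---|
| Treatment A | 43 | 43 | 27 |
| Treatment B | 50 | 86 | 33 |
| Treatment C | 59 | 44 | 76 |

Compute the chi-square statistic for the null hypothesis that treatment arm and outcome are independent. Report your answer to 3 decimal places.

34.604

Row totals: 113, 169, 179. Column totals: 152, 173, 136. Grand total N = 461.
Expected counts (row total × column total / N):
  Treatment A, Improved: 113×152/461 = 37.2581
  Treatment A, No change: 113×173/461 = 42.4056
  Treatment A, Worsened: 113×136/461 = 33.3362
  Treatment B, Improved: 169×152/461 = 55.7223
  Treatment B, No change: 169×173/461 = 63.4208
  Treatment B, Worsened: 169×136/461 = 49.8568
  Treatment C, Improved: 179×152/461 = 59.0195
  Treatment C, No change: 179×173/461 = 67.1735
  Treatment C, Worsened: 179×136/461 = 52.8069
Contributions (O − E)²/E:
  (43 − 37.2581)²/37.2581 = 0.8849
  (43 − 42.4056)²/42.4056 = 0.0083
  (27 − 33.3362)²/33.3362 = 1.2043
  (50 − 55.7223)²/55.7223 = 0.5876
  (86 − 63.4208)²/63.4208 = 8.0387
  (33 − 49.8568)²/49.8568 = 5.6994
  (59 − 59.0195)²/59.0195 = 0.0000
  (44 − 67.1735)²/67.1735 = 7.9944
  (76 − 52.8069)²/52.8069 = 10.1865
χ² = 0.8849 + 0.0083 + 1.2043 + 0.5876 + 8.0387 + 5.6994 + 0.0000 + 7.9944 + 10.1865 = 34.604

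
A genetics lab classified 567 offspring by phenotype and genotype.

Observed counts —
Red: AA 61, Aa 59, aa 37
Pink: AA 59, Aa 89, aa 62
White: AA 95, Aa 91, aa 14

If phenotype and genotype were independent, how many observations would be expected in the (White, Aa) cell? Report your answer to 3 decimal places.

Row total (White) = 200; column total (Aa) = 239; grand total N = 567.
Expected count = (row total × column total) / N = 200 × 239 / 567 = 84.303.

84.303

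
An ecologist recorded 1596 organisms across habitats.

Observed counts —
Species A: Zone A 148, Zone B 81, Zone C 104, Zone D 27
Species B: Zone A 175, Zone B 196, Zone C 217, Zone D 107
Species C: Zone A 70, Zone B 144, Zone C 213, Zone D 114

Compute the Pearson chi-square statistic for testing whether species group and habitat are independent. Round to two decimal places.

107.34

Row totals: 360, 695, 541. Column totals: 393, 421, 534, 248. Grand total N = 1596.
Expected counts (row total × column total / N):
  Species A, Zone A: 360×393/1596 = 88.647
  Species A, Zone B: 360×421/1596 = 94.962
  Species A, Zone C: 360×534/1596 = 120.451
  Species A, Zone D: 360×248/1596 = 55.940
  Species B, Zone A: 695×393/1596 = 171.137
  Species B, Zone B: 695×421/1596 = 183.330
  Species B, Zone C: 695×534/1596 = 232.538
  Species B, Zone D: 695×248/1596 = 107.995
  Species C, Zone A: 541×393/1596 = 133.216
  Species C, Zone B: 541×421/1596 = 142.707
  Species C, Zone C: 541×534/1596 = 181.011
  Species C, Zone D: 541×248/1596 = 84.065
Contributions (O − E)²/E:
  (148 − 88.647)²/88.647 = 39.7394
  (81 − 94.962)²/94.962 = 2.0528
  (104 − 120.451)²/120.451 = 2.2469
  (27 − 55.940)²/55.940 = 14.9718
  (175 − 171.137)²/171.137 = 0.0872
  (196 − 183.330)²/183.330 = 0.8756
  (217 − 232.538)²/232.538 = 1.0382
  (107 − 107.995)²/107.995 = 0.0092
  (70 − 133.216)²/133.216 = 29.9984
  (144 − 142.707)²/142.707 = 0.0117
  (213 − 181.011)²/181.011 = 5.6532
  (114 − 84.065)²/84.065 = 10.6597
χ² = 39.7394 + 2.0528 + 2.2469 + 14.9718 + 0.0872 + 0.8756 + 1.0382 + 0.0092 + 29.9984 + 0.0117 + 5.6532 + 10.6597 = 107.34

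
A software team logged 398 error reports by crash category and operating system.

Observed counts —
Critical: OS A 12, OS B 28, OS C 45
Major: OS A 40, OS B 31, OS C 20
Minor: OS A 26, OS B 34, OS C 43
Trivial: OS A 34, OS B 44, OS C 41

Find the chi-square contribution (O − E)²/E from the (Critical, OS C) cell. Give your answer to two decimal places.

Row total (Critical) = 85; column total (OS C) = 149; N = 398.
Expected count E = 85 × 149 / 398 = 31.822.
Contribution = (O − E)²/E = (45 − 31.822)² / 31.822 = 5.46.

5.46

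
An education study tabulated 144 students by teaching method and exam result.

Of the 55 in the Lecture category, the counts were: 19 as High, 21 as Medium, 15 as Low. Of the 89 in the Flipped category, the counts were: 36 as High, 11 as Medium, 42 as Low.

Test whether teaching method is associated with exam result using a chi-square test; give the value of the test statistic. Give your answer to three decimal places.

13.917

Row totals: 55, 89. Column totals: 55, 32, 57. Grand total N = 144.
Expected counts (row total × column total / N):
  Lecture, High: 55×55/144 = 21.0069
  Lecture, Medium: 55×32/144 = 12.2222
  Lecture, Low: 55×57/144 = 21.7708
  Flipped, High: 89×55/144 = 33.9931
  Flipped, Medium: 89×32/144 = 19.7778
  Flipped, Low: 89×57/144 = 35.2292
Contributions (O − E)²/E:
  (19 − 21.0069)²/21.0069 = 0.1917
  (21 − 12.2222)²/12.2222 = 6.3041
  (15 − 21.7708)²/21.7708 = 2.1057
  (36 − 33.9931)²/33.9931 = 0.1185
  (11 − 19.7778)²/19.7778 = 3.8958
  (42 − 35.2292)²/35.2292 = 1.3013
χ² = 0.1917 + 6.3041 + 2.1057 + 0.1185 + 3.8958 + 1.3013 = 13.917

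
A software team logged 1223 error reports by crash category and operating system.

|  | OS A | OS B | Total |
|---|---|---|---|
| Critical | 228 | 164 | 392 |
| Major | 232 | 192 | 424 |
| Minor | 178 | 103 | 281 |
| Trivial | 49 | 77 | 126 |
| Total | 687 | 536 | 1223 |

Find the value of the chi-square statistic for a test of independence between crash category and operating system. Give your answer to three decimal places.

Grand total N = 1223.
Expected counts (row total × column total / N):
  Critical, OS A: 392×687/1223 = 220.1995
  Critical, OS B: 392×536/1223 = 171.8005
  Major, OS A: 424×687/1223 = 238.1750
  Major, OS B: 424×536/1223 = 185.8250
  Minor, OS A: 281×687/1223 = 157.8471
  Minor, OS B: 281×536/1223 = 123.1529
  Trivial, OS A: 126×687/1223 = 70.7784
  Trivial, OS B: 126×536/1223 = 55.2216
Contributions (O − E)²/E:
  (228 − 220.1995)²/220.1995 = 0.2763
  (164 − 171.8005)²/171.8005 = 0.3542
  (232 − 238.1750)²/238.1750 = 0.1601
  (192 − 185.8250)²/185.8250 = 0.2052
  (178 − 157.8471)²/157.8471 = 2.5730
  (103 − 123.1529)²/123.1529 = 3.2978
  (49 − 70.7784)²/70.7784 = 6.7012
  (77 − 55.2216)²/55.2216 = 8.5890
χ² = 0.2763 + 0.3542 + 0.1601 + 0.2052 + 2.5730 + 3.2978 + 6.7012 + 8.5890 = 22.157

22.157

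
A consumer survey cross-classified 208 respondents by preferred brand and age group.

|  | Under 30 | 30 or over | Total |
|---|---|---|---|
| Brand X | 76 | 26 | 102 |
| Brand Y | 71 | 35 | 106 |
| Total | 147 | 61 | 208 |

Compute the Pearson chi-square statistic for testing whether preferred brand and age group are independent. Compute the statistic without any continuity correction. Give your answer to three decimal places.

1.422

Grand total N = 208.
Expected counts (row total × column total / N):
  Brand X, Under 30: 102×147/208 = 72.0865
  Brand X, 30 or over: 102×61/208 = 29.9135
  Brand Y, Under 30: 106×147/208 = 74.9135
  Brand Y, 30 or over: 106×61/208 = 31.0865
Contributions (O − E)²/E:
  (76 − 72.0865)²/72.0865 = 0.2125
  (26 − 29.9135)²/29.9135 = 0.5120
  (71 − 74.9135)²/74.9135 = 0.2044
  (35 − 31.0865)²/31.0865 = 0.4927
χ² = 0.2125 + 0.5120 + 0.2044 + 0.4927 = 1.422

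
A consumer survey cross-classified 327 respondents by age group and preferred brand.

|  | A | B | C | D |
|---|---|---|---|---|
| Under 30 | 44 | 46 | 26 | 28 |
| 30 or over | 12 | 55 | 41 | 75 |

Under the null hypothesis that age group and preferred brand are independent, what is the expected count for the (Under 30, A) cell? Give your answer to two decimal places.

Row total (Under 30) = 144; column total (A) = 56; grand total N = 327.
Expected count = (row total × column total) / N = 144 × 56 / 327 = 24.66.

24.66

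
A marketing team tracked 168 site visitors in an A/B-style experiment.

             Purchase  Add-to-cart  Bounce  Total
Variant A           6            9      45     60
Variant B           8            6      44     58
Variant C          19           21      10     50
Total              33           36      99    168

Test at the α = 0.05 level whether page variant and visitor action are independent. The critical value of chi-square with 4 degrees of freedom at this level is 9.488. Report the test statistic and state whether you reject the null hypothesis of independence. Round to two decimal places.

45.10; reject H₀

Grand total N = 168.
Expected counts (row total × column total / N):
  Variant A, Purchase: 60×33/168 = 11.7857
  Variant A, Add-to-cart: 60×36/168 = 12.8571
  Variant A, Bounce: 60×99/168 = 35.3571
  Variant B, Purchase: 58×33/168 = 11.3929
  Variant B, Add-to-cart: 58×36/168 = 12.4286
  Variant B, Bounce: 58×99/168 = 34.1786
  Variant C, Purchase: 50×33/168 = 9.8214
  Variant C, Add-to-cart: 50×36/168 = 10.7143
  Variant C, Bounce: 50×99/168 = 29.4643
Contributions (O − E)²/E:
  (6 − 11.7857)²/11.7857 = 2.8402
  (9 − 12.8571)²/12.8571 = 1.1571
  (45 − 35.3571)²/35.3571 = 2.6299
  (8 − 11.3929)²/11.3929 = 1.0104
  (6 − 12.4286)²/12.4286 = 3.3251
  (44 − 34.1786)²/34.1786 = 2.8222
  (19 − 9.8214)²/9.8214 = 8.5779
  (21 − 10.7143)²/10.7143 = 9.8742
  (10 − 29.4643)²/29.4643 = 12.8582
χ² = 2.8402 + 1.1571 + 2.6299 + 1.0104 + 3.3251 + 2.8222 + 8.5779 + 9.8742 + 12.8582 = 45.10
df = (3−1)(3−1) = 4. Since 45.10 > 9.488, reject the null hypothesis of independence at α = 0.05.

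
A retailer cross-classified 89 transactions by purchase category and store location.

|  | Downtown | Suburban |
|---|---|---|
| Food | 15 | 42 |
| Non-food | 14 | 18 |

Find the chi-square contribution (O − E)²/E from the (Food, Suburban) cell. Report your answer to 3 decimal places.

0.332

Row total (Food) = 57; column total (Suburban) = 60; N = 89.
Expected count E = 57 × 60 / 89 = 38.4270.
Contribution = (O − E)²/E = (42 − 38.4270)² / 38.4270 = 0.332.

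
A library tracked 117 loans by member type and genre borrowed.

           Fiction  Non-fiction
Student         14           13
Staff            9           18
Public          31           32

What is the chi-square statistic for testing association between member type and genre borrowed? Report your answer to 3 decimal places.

2.375

Row totals: 27, 27, 63. Column totals: 54, 63. Grand total N = 117.
Expected counts (row total × column total / N):
  Student, Fiction: 27×54/117 = 12.4615
  Student, Non-fiction: 27×63/117 = 14.5385
  Staff, Fiction: 27×54/117 = 12.4615
  Staff, Non-fiction: 27×63/117 = 14.5385
  Public, Fiction: 63×54/117 = 29.0769
  Public, Non-fiction: 63×63/117 = 33.9231
Contributions (O − E)²/E:
  (14 − 12.4615)²/12.4615 = 0.1899
  (13 − 14.5385)²/14.5385 = 0.1628
  (9 − 12.4615)²/12.4615 = 0.9615
  (18 − 14.5385)²/14.5385 = 0.8242
  (31 − 29.0769)²/29.0769 = 0.1272
  (32 − 33.9231)²/33.9231 = 0.1090
χ² = 0.1899 + 0.1628 + 0.9615 + 0.8242 + 0.1272 + 0.1090 = 2.375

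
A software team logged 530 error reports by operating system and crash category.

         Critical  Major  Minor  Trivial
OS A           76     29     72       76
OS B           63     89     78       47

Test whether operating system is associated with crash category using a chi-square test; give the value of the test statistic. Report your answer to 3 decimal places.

Row totals: 253, 277. Column totals: 139, 118, 150, 123. Grand total N = 530.
Expected counts (row total × column total / N):
  OS A, Critical: 253×139/530 = 66.3528
  OS A, Major: 253×118/530 = 56.3283
  OS A, Minor: 253×150/530 = 71.6038
  OS A, Trivial: 253×123/530 = 58.7151
  OS B, Critical: 277×139/530 = 72.6472
  OS B, Major: 277×118/530 = 61.6717
  OS B, Minor: 277×150/530 = 78.3962
  OS B, Trivial: 277×123/530 = 64.2849
Contributions (O − E)²/E:
  (76 − 66.3528)²/66.3528 = 1.4026
  (29 − 56.3283)²/56.3283 = 13.2586
  (72 − 71.6038)²/71.6038 = 0.0022
  (76 − 58.7151)²/58.7151 = 5.0884
  (63 − 72.6472)²/72.6472 = 1.2811
  (89 − 61.6717)²/61.6717 = 12.1099
  (78 − 78.3962)²/78.3962 = 0.0020
  (47 − 64.2849)²/64.2849 = 4.6476
χ² = 1.4026 + 13.2586 + 0.0022 + 5.0884 + 1.2811 + 12.1099 + 0.0020 + 4.6476 = 37.792

37.792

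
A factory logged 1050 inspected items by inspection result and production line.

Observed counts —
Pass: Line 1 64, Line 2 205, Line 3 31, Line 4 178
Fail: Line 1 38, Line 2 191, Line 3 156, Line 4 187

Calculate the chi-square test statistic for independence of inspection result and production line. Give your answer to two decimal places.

83.15

Row totals: 478, 572. Column totals: 102, 396, 187, 365. Grand total N = 1050.
Expected counts (row total × column total / N):
  Pass, Line 1: 478×102/1050 = 46.4343
  Pass, Line 2: 478×396/1050 = 180.2743
  Pass, Line 3: 478×187/1050 = 85.1295
  Pass, Line 4: 478×365/1050 = 166.1619
  Fail, Line 1: 572×102/1050 = 55.5657
  Fail, Line 2: 572×396/1050 = 215.7257
  Fail, Line 3: 572×187/1050 = 101.8705
  Fail, Line 4: 572×365/1050 = 198.8381
Contributions (O − E)²/E:
  (64 − 46.4343)²/46.4343 = 6.6450
  (205 − 180.2743)²/180.2743 = 3.3913
  (31 − 85.1295)²/85.1295 = 34.4182
  (178 − 166.1619)²/166.1619 = 0.8434
  (38 − 55.5657)²/55.5657 = 5.5530
  (191 − 215.7257)²/215.7257 = 2.8340
  (156 − 101.8705)²/101.8705 = 28.7620
  (187 − 198.8381)²/198.8381 = 0.7048
χ² = 6.6450 + 3.3913 + 34.4182 + 0.8434 + 5.5530 + 2.8340 + 28.7620 + 0.7048 = 83.15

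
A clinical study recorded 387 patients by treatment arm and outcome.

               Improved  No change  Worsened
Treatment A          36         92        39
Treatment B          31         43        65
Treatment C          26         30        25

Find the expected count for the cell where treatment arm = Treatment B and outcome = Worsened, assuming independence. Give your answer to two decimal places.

46.33

Row total (Treatment B) = 139; column total (Worsened) = 129; grand total N = 387.
Expected count = (row total × column total) / N = 139 × 129 / 387 = 46.33.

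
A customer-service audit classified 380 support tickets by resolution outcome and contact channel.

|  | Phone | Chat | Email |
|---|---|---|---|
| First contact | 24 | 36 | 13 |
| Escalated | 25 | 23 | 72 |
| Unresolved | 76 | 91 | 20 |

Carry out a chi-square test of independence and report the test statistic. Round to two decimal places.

94.51

Row totals: 73, 120, 187. Column totals: 125, 150, 105. Grand total N = 380.
Expected counts (row total × column total / N):
  First contact, Phone: 73×125/380 = 24.013
  First contact, Chat: 73×150/380 = 28.816
  First contact, Email: 73×105/380 = 20.171
  Escalated, Phone: 120×125/380 = 39.474
  Escalated, Chat: 120×150/380 = 47.368
  Escalated, Email: 120×105/380 = 33.158
  Unresolved, Phone: 187×125/380 = 61.513
  Unresolved, Chat: 187×150/380 = 73.816
  Unresolved, Email: 187×105/380 = 51.671
Contributions (O − E)²/E:
  (24 − 24.013)²/24.013 = 0.0000
  (36 − 28.816)²/28.816 = 1.7910
  (13 − 20.171)²/20.171 = 2.5494
  (25 − 39.474)²/39.474 = 5.3072
  (23 − 47.368)²/47.368 = 12.5359
  (72 − 33.158)²/33.158 = 45.5004
  (76 − 61.513)²/61.513 = 3.4119
  (91 − 73.816)²/73.816 = 4.0004
  (20 − 51.671)²/51.671 = 19.4123
χ² = 0.0000 + 1.7910 + 2.5494 + 5.3072 + 12.5359 + 45.5004 + 3.4119 + 4.0004 + 19.4123 = 94.51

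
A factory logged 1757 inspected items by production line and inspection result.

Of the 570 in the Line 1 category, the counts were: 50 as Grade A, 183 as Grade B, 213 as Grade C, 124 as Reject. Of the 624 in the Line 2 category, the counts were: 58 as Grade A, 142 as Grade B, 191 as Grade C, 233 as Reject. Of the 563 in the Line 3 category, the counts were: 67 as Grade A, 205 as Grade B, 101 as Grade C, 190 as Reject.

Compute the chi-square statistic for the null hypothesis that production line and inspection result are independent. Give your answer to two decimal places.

86.00

Row totals: 570, 624, 563. Column totals: 175, 530, 505, 547. Grand total N = 1757.
Expected counts (row total × column total / N):
  Line 1, Grade A: 570×175/1757 = 56.773
  Line 1, Grade B: 570×530/1757 = 171.941
  Line 1, Grade C: 570×505/1757 = 163.830
  Line 1, Reject: 570×547/1757 = 177.456
  Line 2, Grade A: 624×175/1757 = 62.151
  Line 2, Grade B: 624×530/1757 = 188.230
  Line 2, Grade C: 624×505/1757 = 179.351
  Line 2, Reject: 624×547/1757 = 194.268
  Line 3, Grade A: 563×175/1757 = 56.076
  Line 3, Grade B: 563×530/1757 = 169.829
  Line 3, Grade C: 563×505/1757 = 161.818
  Line 3, Reject: 563×547/1757 = 175.277
Contributions (O − E)²/E:
  (50 − 56.773)²/56.773 = 0.8080
  (183 − 171.941)²/171.941 = 0.7113
  (213 − 163.830)²/163.830 = 14.7573
  (124 − 177.456)²/177.456 = 16.1028
  (58 − 62.151)²/62.151 = 0.2772
  (142 − 188.230)²/188.230 = 11.3543
  (191 − 179.351)²/179.351 = 0.7566
  (233 − 194.268)²/194.268 = 7.7222
  (67 − 56.076)²/56.076 = 2.1281
  (205 − 169.829)²/169.829 = 7.2838
  (101 − 161.818)²/161.818 = 22.8580
  (190 − 175.277)²/175.277 = 1.2367
χ² = 0.8080 + 0.7113 + 14.7573 + 16.1028 + 0.2772 + 11.3543 + 0.7566 + 7.7222 + 2.1281 + 7.2838 + 22.8580 + 1.2367 = 86.00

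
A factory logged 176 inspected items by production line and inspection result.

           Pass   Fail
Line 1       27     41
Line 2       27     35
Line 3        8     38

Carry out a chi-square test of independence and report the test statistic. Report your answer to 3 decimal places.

8.892

Row totals: 68, 62, 46. Column totals: 62, 114. Grand total N = 176.
Expected counts (row total × column total / N):
  Line 1, Pass: 68×62/176 = 23.9545
  Line 1, Fail: 68×114/176 = 44.0455
  Line 2, Pass: 62×62/176 = 21.8409
  Line 2, Fail: 62×114/176 = 40.1591
  Line 3, Pass: 46×62/176 = 16.2045
  Line 3, Fail: 46×114/176 = 29.7955
Contributions (O − E)²/E:
  (27 − 23.9545)²/23.9545 = 0.3872
  (41 − 44.0455)²/44.0455 = 0.2106
  (27 − 21.8409)²/21.8409 = 1.2186
  (35 − 40.1591)²/40.1591 = 0.6628
  (8 − 16.2045)²/16.2045 = 4.1540
  (38 − 29.7955)²/29.7955 = 2.2592
χ² = 0.3872 + 0.2106 + 1.2186 + 0.6628 + 4.1540 + 2.2592 = 8.892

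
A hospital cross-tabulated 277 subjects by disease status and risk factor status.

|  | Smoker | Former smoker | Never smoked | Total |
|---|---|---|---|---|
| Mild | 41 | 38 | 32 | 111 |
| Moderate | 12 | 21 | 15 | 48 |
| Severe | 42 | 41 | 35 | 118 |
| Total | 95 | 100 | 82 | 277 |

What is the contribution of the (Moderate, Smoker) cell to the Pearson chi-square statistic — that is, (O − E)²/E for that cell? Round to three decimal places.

1.209

Row total (Moderate) = 48; column total (Smoker) = 95; N = 277.
Expected count E = 48 × 95 / 277 = 16.4621.
Contribution = (O − E)²/E = (12 − 16.4621)² / 16.4621 = 1.209.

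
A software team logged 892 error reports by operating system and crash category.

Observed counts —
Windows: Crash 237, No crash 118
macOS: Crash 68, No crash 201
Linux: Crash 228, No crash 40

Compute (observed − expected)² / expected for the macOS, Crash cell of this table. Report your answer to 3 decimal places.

Row total (macOS) = 269; column total (Crash) = 533; N = 892.
Expected count E = 269 × 533 / 892 = 160.7365.
Contribution = (O − E)²/E = (68 − 160.7365)² / 160.7365 = 53.504.

53.504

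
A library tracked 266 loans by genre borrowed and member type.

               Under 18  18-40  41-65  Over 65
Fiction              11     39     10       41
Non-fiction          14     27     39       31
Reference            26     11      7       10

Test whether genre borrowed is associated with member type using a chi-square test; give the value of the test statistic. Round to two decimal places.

59.39

Row totals: 101, 111, 54. Column totals: 51, 77, 56, 82. Grand total N = 266.
Expected counts (row total × column total / N):
  Fiction, Under 18: 101×51/266 = 19.365
  Fiction, 18-40: 101×77/266 = 29.237
  Fiction, 41-65: 101×56/266 = 21.263
  Fiction, Over 65: 101×82/266 = 31.135
  Non-fiction, Under 18: 111×51/266 = 21.282
  Non-fiction, 18-40: 111×77/266 = 32.132
  Non-fiction, 41-65: 111×56/266 = 23.368
  Non-fiction, Over 65: 111×82/266 = 34.218
  Reference, Under 18: 54×51/266 = 10.353
  Reference, 18-40: 54×77/266 = 15.632
  Reference, 41-65: 54×56/266 = 11.368
  Reference, Over 65: 54×82/266 = 16.647
Contributions (O − E)²/E:
  (11 − 19.365)²/19.365 = 3.6134
  (39 − 29.237)²/29.237 = 3.2601
  (10 − 21.263)²/21.263 = 5.9660
  (41 − 31.135)²/31.135 = 3.1257
  (14 − 21.282)²/21.282 = 2.4917
  (27 − 32.132)²/32.132 = 0.8197
  (39 − 23.368)²/23.368 = 10.4570
  (31 − 34.218)²/34.218 = 0.3026
  (26 − 10.353)²/10.353 = 23.6481
  (11 − 15.632)²/15.632 = 1.3725
  (7 − 11.368)²/11.368 = 1.6783
  (10 − 16.647)²/16.647 = 2.6541
χ² = 3.6134 + 3.2601 + 5.9660 + 3.1257 + 2.4917 + 0.8197 + 10.4570 + 0.3026 + 23.6481 + 1.3725 + 1.6783 + 2.6541 = 59.39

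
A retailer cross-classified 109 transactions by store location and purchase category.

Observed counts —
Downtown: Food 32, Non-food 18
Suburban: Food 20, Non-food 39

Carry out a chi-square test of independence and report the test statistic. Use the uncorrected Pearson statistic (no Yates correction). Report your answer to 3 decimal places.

Row totals: 50, 59. Column totals: 52, 57. Grand total N = 109.
Expected counts (row total × column total / N):
  Downtown, Food: 50×52/109 = 23.8532
  Downtown, Non-food: 50×57/109 = 26.1468
  Suburban, Food: 59×52/109 = 28.1468
  Suburban, Non-food: 59×57/109 = 30.8532
Contributions (O − E)²/E:
  (32 − 23.8532)²/23.8532 = 2.7825
  (18 − 26.1468)²/26.1468 = 2.5384
  (20 − 28.1468)²/28.1468 = 2.3580
  (39 − 30.8532)²/30.8532 = 2.1512
χ² = 2.7825 + 2.5384 + 2.3580 + 2.1512 = 9.830

9.830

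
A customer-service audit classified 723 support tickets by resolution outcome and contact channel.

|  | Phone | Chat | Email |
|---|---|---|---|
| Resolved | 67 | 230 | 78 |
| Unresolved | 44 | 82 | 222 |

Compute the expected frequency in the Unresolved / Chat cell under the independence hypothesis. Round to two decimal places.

Row total (Unresolved) = 348; column total (Chat) = 312; grand total N = 723.
Expected count = (row total × column total) / N = 348 × 312 / 723 = 150.17.

150.17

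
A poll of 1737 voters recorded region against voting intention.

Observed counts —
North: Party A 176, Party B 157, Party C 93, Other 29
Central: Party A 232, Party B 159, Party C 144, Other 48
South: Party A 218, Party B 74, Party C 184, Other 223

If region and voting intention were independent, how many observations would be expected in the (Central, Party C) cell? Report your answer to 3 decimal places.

Row total (Central) = 583; column total (Party C) = 421; grand total N = 1737.
Expected count = (row total × column total) / N = 583 × 421 / 1737 = 141.303.

141.303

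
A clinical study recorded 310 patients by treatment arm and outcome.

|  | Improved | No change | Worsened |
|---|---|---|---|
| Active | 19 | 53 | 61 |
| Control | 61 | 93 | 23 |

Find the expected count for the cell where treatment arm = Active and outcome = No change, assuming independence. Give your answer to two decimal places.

62.64

Row total (Active) = 133; column total (No change) = 146; grand total N = 310.
Expected count = (row total × column total) / N = 133 × 146 / 310 = 62.64.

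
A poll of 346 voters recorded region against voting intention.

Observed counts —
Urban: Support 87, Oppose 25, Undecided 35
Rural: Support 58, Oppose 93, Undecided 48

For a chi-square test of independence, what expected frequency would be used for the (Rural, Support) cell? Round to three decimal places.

83.396

Row total (Rural) = 199; column total (Support) = 145; grand total N = 346.
Expected count = (row total × column total) / N = 199 × 145 / 346 = 83.396.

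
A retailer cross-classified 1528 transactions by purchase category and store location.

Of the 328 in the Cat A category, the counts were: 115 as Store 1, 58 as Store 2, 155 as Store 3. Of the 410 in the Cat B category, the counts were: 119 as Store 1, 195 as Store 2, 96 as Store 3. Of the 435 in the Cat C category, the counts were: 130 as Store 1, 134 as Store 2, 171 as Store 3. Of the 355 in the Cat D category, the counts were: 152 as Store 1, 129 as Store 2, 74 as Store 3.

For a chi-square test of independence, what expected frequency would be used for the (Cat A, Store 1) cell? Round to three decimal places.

Row total (Cat A) = 328; column total (Store 1) = 516; grand total N = 1528.
Expected count = (row total × column total) / N = 328 × 516 / 1528 = 110.764.

110.764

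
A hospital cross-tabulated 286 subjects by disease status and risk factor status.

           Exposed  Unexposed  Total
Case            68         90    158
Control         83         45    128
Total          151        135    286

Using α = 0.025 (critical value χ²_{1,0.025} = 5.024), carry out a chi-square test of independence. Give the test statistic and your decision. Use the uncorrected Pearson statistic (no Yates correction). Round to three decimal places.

Grand total N = 286.
Expected counts (row total × column total / N):
  Case, Exposed: 158×151/286 = 83.4196
  Case, Unexposed: 158×135/286 = 74.5804
  Control, Exposed: 128×151/286 = 67.5804
  Control, Unexposed: 128×135/286 = 60.4196
Contributions (O − E)²/E:
  (68 − 83.4196)²/83.4196 = 2.8502
  (90 − 74.5804)²/74.5804 = 3.1880
  (83 − 67.5804)²/67.5804 = 3.5182
  (45 − 60.4196)²/60.4196 = 3.9352
χ² = 2.8502 + 3.1880 + 3.5182 + 3.9352 = 13.492
df = (2−1)(2−1) = 1. Since 13.492 > 5.024, reject the null hypothesis of independence at α = 0.025.

13.492; reject H₀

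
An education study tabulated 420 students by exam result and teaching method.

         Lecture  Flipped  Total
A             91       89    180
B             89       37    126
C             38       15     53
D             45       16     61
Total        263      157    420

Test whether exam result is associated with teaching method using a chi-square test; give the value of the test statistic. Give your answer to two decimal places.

19.76

Grand total N = 420.
Expected counts (row total × column total / N):
  A, Lecture: 180×263/420 = 112.714
  A, Flipped: 180×157/420 = 67.286
  B, Lecture: 126×263/420 = 78.900
  B, Flipped: 126×157/420 = 47.100
  C, Lecture: 53×263/420 = 33.188
  C, Flipped: 53×157/420 = 19.812
  D, Lecture: 61×263/420 = 38.198
  D, Flipped: 61×157/420 = 22.802
Contributions (O − E)²/E:
  (91 − 112.714)²/112.714 = 4.1831
  (89 − 67.286)²/67.286 = 7.0074
  (89 − 78.900)²/78.900 = 1.2929
  (37 − 47.100)²/47.100 = 2.1658
  (38 − 33.188)²/33.188 = 0.6977
  (15 − 19.812)²/19.812 = 1.1688
  (45 − 38.198)²/38.198 = 1.2112
  (16 − 22.802)²/22.802 = 2.0291
χ² = 4.1831 + 7.0074 + 1.2929 + 2.1658 + 0.6977 + 1.1688 + 1.2112 + 2.0291 = 19.76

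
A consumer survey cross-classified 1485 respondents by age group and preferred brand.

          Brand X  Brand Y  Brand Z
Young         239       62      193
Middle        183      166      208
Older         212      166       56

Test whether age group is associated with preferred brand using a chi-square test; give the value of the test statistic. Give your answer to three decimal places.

Row totals: 494, 557, 434. Column totals: 634, 394, 457. Grand total N = 1485.
Expected counts (row total × column total / N):
  Young, Brand X: 494×634/1485 = 210.9064
  Young, Brand Y: 494×394/1485 = 131.0680
  Young, Brand Z: 494×457/1485 = 152.0256
  Middle, Brand X: 557×634/1485 = 237.8034
  Middle, Brand Y: 557×394/1485 = 147.7832
  Middle, Brand Z: 557×457/1485 = 171.4135
  Older, Brand X: 434×634/1485 = 185.2902
  Older, Brand Y: 434×394/1485 = 115.1488
  Older, Brand Z: 434×457/1485 = 133.5609
Contributions (O − E)²/E:
  (239 − 210.9064)²/210.9064 = 3.7422
  (62 − 131.0680)²/131.0680 = 36.3963
  (193 − 152.0256)²/152.0256 = 11.0435
  (183 − 237.8034)²/237.8034 = 12.6298
  (166 − 147.7832)²/147.7832 = 2.2455
  (208 − 171.4135)²/171.4135 = 7.8090
  (212 − 185.2902)²/185.2902 = 3.8502
  (166 − 115.1488)²/115.1488 = 22.4565
  (56 − 133.5609)²/133.5609 = 45.0408
χ² = 3.7422 + 36.3963 + 11.0435 + 12.6298 + 2.2455 + 7.8090 + 3.8502 + 22.4565 + 45.0408 = 145.214

145.214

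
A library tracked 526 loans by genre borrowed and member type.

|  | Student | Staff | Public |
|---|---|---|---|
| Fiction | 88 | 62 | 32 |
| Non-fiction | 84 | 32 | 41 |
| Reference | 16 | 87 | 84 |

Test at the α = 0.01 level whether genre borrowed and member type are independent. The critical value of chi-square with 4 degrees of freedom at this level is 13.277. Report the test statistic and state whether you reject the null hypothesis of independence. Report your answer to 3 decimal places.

Row totals: 182, 157, 187. Column totals: 188, 181, 157. Grand total N = 526.
Expected counts (row total × column total / N):
  Fiction, Student: 182×188/526 = 65.0494
  Fiction, Staff: 182×181/526 = 62.6274
  Fiction, Public: 182×157/526 = 54.3232
  Non-fiction, Student: 157×188/526 = 56.1141
  Non-fiction, Staff: 157×181/526 = 54.0247
  Non-fiction, Public: 157×157/526 = 46.8612
  Reference, Student: 187×188/526 = 66.8365
  Reference, Staff: 187×181/526 = 64.3479
  Reference, Public: 187×157/526 = 55.8156
Contributions (O − E)²/E:
  (88 − 65.0494)²/65.0494 = 8.0974
  (62 − 62.6274)²/62.6274 = 0.0063
  (32 − 54.3232)²/54.3232 = 9.1733
  (84 − 56.1141)²/56.1141 = 13.8579
  (32 − 54.0247)²/54.0247 = 8.9790
  (41 − 46.8612)²/46.8612 = 0.7331
  (16 − 66.8365)²/66.8365 = 38.6667
  (87 − 64.3479)²/64.3479 = 7.9741
  (84 − 55.8156)²/55.8156 = 14.2319
χ² = 8.0974 + 0.0063 + 9.1733 + 13.8579 + 8.9790 + 0.7331 + 38.6667 + 7.9741 + 14.2319 = 101.720
df = (3−1)(3−1) = 4. Since 101.720 > 13.277, reject the null hypothesis of independence at α = 0.01.

101.720; reject H₀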